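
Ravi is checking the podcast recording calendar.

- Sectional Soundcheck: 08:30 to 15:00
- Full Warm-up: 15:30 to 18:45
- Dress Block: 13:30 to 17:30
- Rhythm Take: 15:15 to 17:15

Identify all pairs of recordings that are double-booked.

Dress Block & Full Warm-up, Dress Block & Rhythm Take, Dress Block & Sectional Soundcheck, Full Warm-up & Rhythm Take

Sorted by start: Sectional Soundcheck, Dress Block, Rhythm Take, Full Warm-up.
Dress Block starts before Sectional Soundcheck ends → Sectional Soundcheck and Dress Block overlap.
Rhythm Take starts after Sectional Soundcheck ends, so Sectional Soundcheck has no further overlaps.
Rhythm Take starts before Dress Block ends → Dress Block and Rhythm Take overlap.
Full Warm-up starts before Dress Block ends → Dress Block and Full Warm-up overlap.
Full Warm-up starts before Rhythm Take ends → Rhythm Take and Full Warm-up overlap.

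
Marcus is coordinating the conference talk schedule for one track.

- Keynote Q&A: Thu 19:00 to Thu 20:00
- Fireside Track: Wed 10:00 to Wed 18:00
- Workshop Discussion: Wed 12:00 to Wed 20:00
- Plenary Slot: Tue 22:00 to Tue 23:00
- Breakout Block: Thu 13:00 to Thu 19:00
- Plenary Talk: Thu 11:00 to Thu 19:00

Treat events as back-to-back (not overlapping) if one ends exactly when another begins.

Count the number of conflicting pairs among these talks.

Sorted by start: Plenary Slot, Fireside Track, Workshop Discussion, Plenary Talk, Breakout Block, Keynote Q&A.
Fireside Track starts after Plenary Slot ends, so nothing later overlaps Plenary Slot either.
Workshop Discussion starts before Fireside Track ends → Fireside Track and Workshop Discussion overlap.
Plenary Talk starts after Fireside Track ends, so nothing later overlaps Fireside Track either.
Plenary Talk starts after Workshop Discussion ends, so nothing later overlaps Workshop Discussion either.
Breakout Block starts before Plenary Talk ends → Plenary Talk and Breakout Block overlap.
Keynote Q&A starts exactly when Plenary Talk ends (back-to-back, no overlap).
Keynote Q&A starts exactly when Breakout Block ends (back-to-back, no overlap).
Overlapping pairs: Breakout Block & Plenary Talk, Fireside Track & Workshop Discussion — 2 in total.

2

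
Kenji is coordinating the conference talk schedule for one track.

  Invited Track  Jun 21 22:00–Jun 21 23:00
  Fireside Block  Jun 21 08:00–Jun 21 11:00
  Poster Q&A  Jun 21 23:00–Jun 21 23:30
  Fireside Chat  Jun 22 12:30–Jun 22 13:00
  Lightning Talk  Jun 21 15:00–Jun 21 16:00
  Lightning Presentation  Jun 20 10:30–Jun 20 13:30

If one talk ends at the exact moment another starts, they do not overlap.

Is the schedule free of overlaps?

Yes

Two intervals overlap when each starts before the other ends.
Sorted by start: Lightning Presentation, Fireside Block, Lightning Talk, Invited Track, Poster Q&A, Fireside Chat.
Fireside Block starts after Lightning Presentation ends; Lightning Presentation is clear from here.
Lightning Talk starts after Fireside Block ends; Fireside Block is clear from here.
Invited Track starts after Lightning Talk ends; Lightning Talk is clear from here.
Poster Q&A starts exactly when Invited Track ends (back-to-back, no overlap); Invited Track is clear from here.
Fireside Chat starts after Poster Q&A ends.
Every pair is clear; the schedule has no overlaps.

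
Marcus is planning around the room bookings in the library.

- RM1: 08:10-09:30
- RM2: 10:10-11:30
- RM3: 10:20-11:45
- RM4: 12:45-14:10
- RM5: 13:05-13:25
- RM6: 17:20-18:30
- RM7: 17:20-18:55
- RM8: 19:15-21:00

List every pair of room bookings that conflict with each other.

RM2 & RM3, RM4 & RM5, RM6 & RM7

Check each pair: they overlap iff neither finishes before the other starts.
Sorted by start: RM1, RM2, RM3, RM4, RM5, RM6, RM7, RM8.
RM2 starts after RM1 ends, so RM1 has no further overlaps.
RM3 starts before RM2 ends → RM2 and RM3 overlap.
RM4 starts after RM2 ends, so RM2 has no further overlaps.
RM4 starts after RM3 ends, so RM3 has no further overlaps.
RM5 starts before RM4 ends → RM4 and RM5 overlap.
RM6 starts after RM4 ends, so RM4 has no further overlaps.
RM6 starts after RM5 ends, so RM5 has no further overlaps.
RM7 starts before RM6 ends → RM6 and RM7 overlap.
RM8 starts after RM6 ends.
RM8 starts after RM7 ends.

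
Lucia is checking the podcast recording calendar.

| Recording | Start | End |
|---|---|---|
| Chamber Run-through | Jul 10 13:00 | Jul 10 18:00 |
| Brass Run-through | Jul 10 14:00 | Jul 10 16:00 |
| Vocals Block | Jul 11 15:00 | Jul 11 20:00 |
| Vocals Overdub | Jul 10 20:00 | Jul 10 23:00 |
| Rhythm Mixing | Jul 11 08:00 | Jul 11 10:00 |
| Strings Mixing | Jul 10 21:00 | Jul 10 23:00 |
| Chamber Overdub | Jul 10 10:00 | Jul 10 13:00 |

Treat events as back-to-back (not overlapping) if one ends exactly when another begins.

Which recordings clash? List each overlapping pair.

Brass Run-through & Chamber Run-through, Strings Mixing & Vocals Overdub

Sorted by start: Chamber Overdub, Chamber Run-through, Brass Run-through, Vocals Overdub, Strings Mixing, Rhythm Mixing, Vocals Block.
Chamber Run-through starts exactly when Chamber Overdub ends (back-to-back, no overlap) — done with Chamber Overdub.
Brass Run-through starts before Chamber Run-through ends → Chamber Run-through and Brass Run-through overlap.
Vocals Overdub starts after Chamber Run-through ends — done with Chamber Run-through.
Vocals Overdub starts after Brass Run-through ends — done with Brass Run-through.
Strings Mixing starts before Vocals Overdub ends → Vocals Overdub and Strings Mixing overlap.
Rhythm Mixing starts after Vocals Overdub ends — done with Vocals Overdub.
Rhythm Mixing starts after Strings Mixing ends — done with Strings Mixing.
Vocals Block starts after Rhythm Mixing ends.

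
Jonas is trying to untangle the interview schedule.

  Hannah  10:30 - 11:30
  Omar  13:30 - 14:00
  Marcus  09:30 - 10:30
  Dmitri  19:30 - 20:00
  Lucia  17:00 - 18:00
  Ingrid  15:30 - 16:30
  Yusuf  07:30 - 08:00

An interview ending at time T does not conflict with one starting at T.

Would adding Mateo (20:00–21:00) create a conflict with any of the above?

No — it doesn't clash with anything

Yusuf: ends 08:00 at or before Mateo starts 20:00 → clear.
Marcus: ends 10:30 at or before Mateo starts 20:00 → clear.
Hannah: ends 11:30 at or before Mateo starts 20:00 → clear.
Omar: ends 14:00 at or before Mateo starts 20:00 → clear.
Ingrid: ends 16:30 at or before Mateo starts 20:00 → clear.
Lucia: ends 18:00 at or before Mateo starts 20:00 → clear.
Dmitri: ends 20:00 at or before Mateo starts 20:00 → clear.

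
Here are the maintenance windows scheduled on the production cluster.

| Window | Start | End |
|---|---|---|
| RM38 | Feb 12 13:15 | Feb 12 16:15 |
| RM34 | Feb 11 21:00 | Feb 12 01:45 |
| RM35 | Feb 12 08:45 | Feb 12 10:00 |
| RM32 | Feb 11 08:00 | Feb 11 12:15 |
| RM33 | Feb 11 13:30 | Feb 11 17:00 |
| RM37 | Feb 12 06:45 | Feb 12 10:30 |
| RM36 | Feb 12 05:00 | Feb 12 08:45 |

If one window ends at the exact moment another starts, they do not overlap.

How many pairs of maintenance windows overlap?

2

Two intervals overlap when each starts before the other ends.
Sorted by start: RM32, RM33, RM34, RM36, RM37, RM35, RM38.
RM33 starts after RM32 ends — done with RM32.
RM34 starts after RM33 ends — done with RM33.
RM36 starts after RM34 ends — done with RM34.
RM37 starts before RM36 ends → RM36 and RM37 overlap.
RM35 starts exactly when RM36 ends (back-to-back, no overlap) — done with RM36.
RM35 starts before RM37 ends → RM37 and RM35 overlap.
RM38 starts after RM37 ends.
RM38 starts after RM35 ends.
Overlapping pairs: RM35 & RM37, RM36 & RM37 — 2 in total.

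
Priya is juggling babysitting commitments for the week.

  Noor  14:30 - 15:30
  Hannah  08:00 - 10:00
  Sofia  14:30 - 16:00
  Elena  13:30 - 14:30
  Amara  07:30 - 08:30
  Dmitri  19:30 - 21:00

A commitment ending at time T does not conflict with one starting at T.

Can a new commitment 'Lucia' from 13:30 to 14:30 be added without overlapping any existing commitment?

Amara: ends 08:30 at or before Lucia starts 13:30 → clear.
Hannah: ends 10:00 at or before Lucia starts 13:30 → clear.
Elena: starts 13:30 before Lucia ends 14:30, and ends 14:30 after Lucia starts 13:30 → overlap.
Noor: starts 14:30 at or after Lucia ends 14:30 → clear.
Sofia: starts 14:30 at or after Lucia ends 14:30 → clear.
Dmitri: starts 19:30 at or after Lucia ends 14:30 → clear.
Lucia overlaps Elena.

No — it overlaps Elena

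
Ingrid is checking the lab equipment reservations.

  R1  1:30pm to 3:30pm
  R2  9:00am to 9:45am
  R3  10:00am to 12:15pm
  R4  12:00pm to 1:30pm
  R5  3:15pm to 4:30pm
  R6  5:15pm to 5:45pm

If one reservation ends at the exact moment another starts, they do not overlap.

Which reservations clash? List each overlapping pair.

R1 & R5, R3 & R4

Sorted by start: R2, R3, R4, R1, R5, R6.
R3 starts after R2 ends, so R2 has no further overlaps.
R4 starts before R3 ends → R3 and R4 overlap.
R1 starts after R3 ends, so R3 has no further overlaps.
R1 starts exactly when R4 ends (back-to-back, no overlap), so R4 has no further overlaps.
R5 starts before R1 ends → R1 and R5 overlap.
R6 starts after R1 ends.
R6 starts after R5 ends.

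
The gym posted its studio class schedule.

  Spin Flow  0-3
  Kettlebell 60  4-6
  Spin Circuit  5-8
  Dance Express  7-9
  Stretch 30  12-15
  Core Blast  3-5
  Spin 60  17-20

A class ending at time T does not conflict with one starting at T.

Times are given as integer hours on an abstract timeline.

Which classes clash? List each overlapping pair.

Check each pair: they overlap iff neither finishes before the other starts.
Sorted by start: Spin Flow, Core Blast, Kettlebell 60, Spin Circuit, Dance Express, Stretch 30, Spin 60.
Core Blast starts exactly when Spin Flow ends (back-to-back, no overlap), so nothing later overlaps Spin Flow either.
Kettlebell 60 starts before Core Blast ends → Core Blast and Kettlebell 60 overlap.
Spin Circuit starts exactly when Core Blast ends (back-to-back, no overlap), so nothing later overlaps Core Blast either.
Spin Circuit starts before Kettlebell 60 ends → Kettlebell 60 and Spin Circuit overlap.
Dance Express starts after Kettlebell 60 ends, so nothing later overlaps Kettlebell 60 either.
Dance Express starts before Spin Circuit ends → Spin Circuit and Dance Express overlap.
Stretch 30 starts after Spin Circuit ends, so nothing later overlaps Spin Circuit either.
Stretch 30 starts after Dance Express ends, so nothing later overlaps Dance Express either.
Spin 60 starts after Stretch 30 ends.

Core Blast & Kettlebell 60, Dance Express & Spin Circuit, Kettlebell 60 & Spin Circuit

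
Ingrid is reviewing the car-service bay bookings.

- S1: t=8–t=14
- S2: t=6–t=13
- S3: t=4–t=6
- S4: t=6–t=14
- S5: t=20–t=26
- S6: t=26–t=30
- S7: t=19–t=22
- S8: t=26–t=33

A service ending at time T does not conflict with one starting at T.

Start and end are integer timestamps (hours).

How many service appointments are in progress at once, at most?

3

Walk through starts and ends in time order (an end at T is processed before a start at T):
t=4 start S3 → 1
t=6 end S3 → 0
t=6 start S2 → 1
t=6 start S4 → 2
t=8 start S1 → 3
t=13 end S2 → 2
t=14 end S1 → 1
t=14 end S4 → 0
t=19 start S7 → 1
t=20 start S5 → 2
t=22 end S7 → 1
t=26 end S5 → 0
t=26 start S6 → 1
t=26 start S8 → 2
t=30 end S6 → 1
t=33 end S8 → 0
Peak is 3, at t=8 (S1, S2, S4).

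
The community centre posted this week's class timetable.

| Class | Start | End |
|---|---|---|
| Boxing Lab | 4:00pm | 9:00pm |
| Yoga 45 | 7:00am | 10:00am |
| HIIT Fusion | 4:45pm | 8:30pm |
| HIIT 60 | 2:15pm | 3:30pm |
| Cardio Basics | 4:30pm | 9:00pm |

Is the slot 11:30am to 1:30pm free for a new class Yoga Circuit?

Yoga 45: ends 10:00am at or before Yoga Circuit starts 11:30am → clear.
HIIT 60: starts 2:15pm at or after Yoga Circuit ends 1:30pm → clear.
Boxing Lab: starts 4:00pm at or after Yoga Circuit ends 1:30pm → clear.
Cardio Basics: starts 4:30pm at or after Yoga Circuit ends 1:30pm → clear.
HIIT Fusion: starts 4:45pm at or after Yoga Circuit ends 1:30pm → clear.

Yes — the slot is free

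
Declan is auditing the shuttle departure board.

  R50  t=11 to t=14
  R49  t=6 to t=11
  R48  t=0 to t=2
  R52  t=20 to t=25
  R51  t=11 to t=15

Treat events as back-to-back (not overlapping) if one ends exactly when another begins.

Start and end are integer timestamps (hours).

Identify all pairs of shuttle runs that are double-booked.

Check each pair: they overlap iff neither finishes before the other starts.
Sorted by start: R48, R49, R50, R51, R52.
R49 starts after R48 ends — done with R48.
R50 starts exactly when R49 ends (back-to-back, no overlap) — done with R49.
R51 starts before R50 ends → R50 and R51 overlap.
R52 starts after R50 ends.
R52 starts after R51 ends.

R50 & R51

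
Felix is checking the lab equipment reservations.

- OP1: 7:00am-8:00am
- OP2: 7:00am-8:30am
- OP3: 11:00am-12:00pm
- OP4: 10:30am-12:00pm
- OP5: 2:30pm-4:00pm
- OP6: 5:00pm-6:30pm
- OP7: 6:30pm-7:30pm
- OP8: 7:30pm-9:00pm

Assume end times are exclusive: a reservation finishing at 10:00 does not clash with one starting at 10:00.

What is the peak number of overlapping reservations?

2

Sort all start/end points and keep a running count:
7:00am start OP1 → 1
7:00am start OP2 → 2
8:00am end OP1 → 1
8:30am end OP2 → 0
10:30am start OP4 → 1
11:00am start OP3 → 2
12:00pm end OP3 → 1
12:00pm end OP4 → 0
2:30pm start OP5 → 1
4:00pm end OP5 → 0
5:00pm start OP6 → 1
6:30pm end OP6 → 0
6:30pm start OP7 → 1
7:30pm end OP7 → 0
7:30pm start OP8 → 1
9:00pm end OP8 → 0
Peak is 2, at 7:00am (OP1, OP2).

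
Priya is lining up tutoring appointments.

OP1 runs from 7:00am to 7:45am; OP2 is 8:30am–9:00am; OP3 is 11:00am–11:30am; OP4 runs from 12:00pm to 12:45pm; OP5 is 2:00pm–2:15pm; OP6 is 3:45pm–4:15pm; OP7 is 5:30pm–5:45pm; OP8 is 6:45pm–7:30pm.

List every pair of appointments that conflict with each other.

no conflicts

Two intervals overlap when each starts before the other ends.
Sorted by start: OP1, OP2, OP3, OP4, OP5, OP6, OP7, OP8.
OP2 starts after OP1 ends, so OP1 has no further overlaps.
OP3 starts after OP2 ends, so OP2 has no further overlaps.
OP4 starts after OP3 ends, so OP3 has no further overlaps.
OP5 starts after OP4 ends, so OP4 has no further overlaps.
OP6 starts after OP5 ends, so OP5 has no further overlaps.
OP7 starts after OP6 ends, so OP6 has no further overlaps.
OP8 starts after OP7 ends.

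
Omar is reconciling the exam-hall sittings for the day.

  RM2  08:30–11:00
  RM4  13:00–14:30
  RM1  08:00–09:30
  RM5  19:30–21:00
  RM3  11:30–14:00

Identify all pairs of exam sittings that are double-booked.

Sorted by start: RM1, RM2, RM3, RM4, RM5.
RM2 starts before RM1 ends → RM1 and RM2 overlap.
RM3 starts after RM1 ends, so RM1 has no further overlaps.
RM3 starts after RM2 ends, so RM2 has no further overlaps.
RM4 starts before RM3 ends → RM3 and RM4 overlap.
RM5 starts after RM3 ends.
RM5 starts after RM4 ends.

RM1 & RM2, RM3 & RM4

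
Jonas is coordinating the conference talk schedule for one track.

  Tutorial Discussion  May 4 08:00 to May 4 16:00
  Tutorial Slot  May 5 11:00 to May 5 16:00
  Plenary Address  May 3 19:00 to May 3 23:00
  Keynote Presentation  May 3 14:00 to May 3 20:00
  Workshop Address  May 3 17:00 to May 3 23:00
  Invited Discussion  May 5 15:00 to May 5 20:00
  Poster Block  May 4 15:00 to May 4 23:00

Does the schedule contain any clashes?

Sorted by start: Keynote Presentation, Workshop Address, Plenary Address, Tutorial Discussion, Poster Block, Tutorial Slot, Invited Discussion.
Workshop Address starts before Keynote Presentation ends → Keynote Presentation and Workshop Address overlap.
That's a conflict, so the schedule is not conflict-free.

Yes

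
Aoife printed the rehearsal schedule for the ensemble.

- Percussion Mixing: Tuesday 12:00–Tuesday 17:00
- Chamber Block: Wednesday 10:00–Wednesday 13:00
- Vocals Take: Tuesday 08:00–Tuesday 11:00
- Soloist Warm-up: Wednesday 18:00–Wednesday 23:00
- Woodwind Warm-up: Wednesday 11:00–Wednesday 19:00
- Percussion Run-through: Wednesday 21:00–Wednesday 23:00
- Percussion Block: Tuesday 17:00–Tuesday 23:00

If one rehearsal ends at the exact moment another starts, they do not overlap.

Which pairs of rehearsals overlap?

Chamber Block & Woodwind Warm-up, Percussion Run-through & Soloist Warm-up, Soloist Warm-up & Woodwind Warm-up

Sorted by start: Vocals Take, Percussion Mixing, Percussion Block, Chamber Block, Woodwind Warm-up, Soloist Warm-up, Percussion Run-through.
Percussion Mixing starts after Vocals Take ends — done with Vocals Take.
Percussion Block starts exactly when Percussion Mixing ends (back-to-back, no overlap) — done with Percussion Mixing.
Chamber Block starts after Percussion Block ends — done with Percussion Block.
Woodwind Warm-up starts before Chamber Block ends → Chamber Block and Woodwind Warm-up overlap.
Soloist Warm-up starts after Chamber Block ends — done with Chamber Block.
Soloist Warm-up starts before Woodwind Warm-up ends → Woodwind Warm-up and Soloist Warm-up overlap.
Percussion Run-through starts after Woodwind Warm-up ends.
Percussion Run-through starts before Soloist Warm-up ends → Soloist Warm-up and Percussion Run-through overlap.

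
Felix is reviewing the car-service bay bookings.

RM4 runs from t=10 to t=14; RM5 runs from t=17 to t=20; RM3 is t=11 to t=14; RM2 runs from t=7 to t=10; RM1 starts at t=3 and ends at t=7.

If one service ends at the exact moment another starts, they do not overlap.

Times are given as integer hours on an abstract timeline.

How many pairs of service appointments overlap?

Two intervals overlap when each starts before the other ends.
Sorted by start: RM1, RM2, RM4, RM3, RM5.
RM2 starts exactly when RM1 ends (back-to-back, no overlap), so RM1 has no further overlaps.
RM4 starts exactly when RM2 ends (back-to-back, no overlap), so RM2 has no further overlaps.
RM3 starts before RM4 ends → RM4 and RM3 overlap.
RM5 starts after RM4 ends.
RM5 starts after RM3 ends.
Overlapping pairs: RM3 & RM4 — 1 in total.

1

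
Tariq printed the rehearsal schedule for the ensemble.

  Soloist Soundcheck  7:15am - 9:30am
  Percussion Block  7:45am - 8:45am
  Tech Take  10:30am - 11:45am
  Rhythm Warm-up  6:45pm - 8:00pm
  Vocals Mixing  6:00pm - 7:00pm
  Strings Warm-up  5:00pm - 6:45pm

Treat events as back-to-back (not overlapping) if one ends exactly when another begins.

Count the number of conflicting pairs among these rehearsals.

Sorted by start: Soloist Soundcheck, Percussion Block, Tech Take, Strings Warm-up, Vocals Mixing, Rhythm Warm-up.
Percussion Block starts before Soloist Soundcheck ends → Soloist Soundcheck and Percussion Block overlap.
Tech Take starts after Soloist Soundcheck ends — done with Soloist Soundcheck.
Tech Take starts after Percussion Block ends — done with Percussion Block.
Strings Warm-up starts after Tech Take ends — done with Tech Take.
Vocals Mixing starts before Strings Warm-up ends → Strings Warm-up and Vocals Mixing overlap.
Rhythm Warm-up starts exactly when Strings Warm-up ends (back-to-back, no overlap).
Rhythm Warm-up starts before Vocals Mixing ends → Vocals Mixing and Rhythm Warm-up overlap.
Overlapping pairs: Percussion Block & Soloist Soundcheck, Rhythm Warm-up & Vocals Mixing, Strings Warm-up & Vocals Mixing — 3 in total.

3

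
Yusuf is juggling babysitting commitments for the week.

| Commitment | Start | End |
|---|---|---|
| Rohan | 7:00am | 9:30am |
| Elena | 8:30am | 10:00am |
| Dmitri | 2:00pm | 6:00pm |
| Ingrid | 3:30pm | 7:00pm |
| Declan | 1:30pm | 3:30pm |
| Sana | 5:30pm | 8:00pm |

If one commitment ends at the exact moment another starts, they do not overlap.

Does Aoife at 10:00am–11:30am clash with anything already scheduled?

Rohan: ends 9:30am at or before Aoife starts 10:00am → clear.
Elena: ends 10:00am at or before Aoife starts 10:00am → clear.
Declan: starts 1:30pm at or after Aoife ends 11:30am → clear.
Dmitri: starts 2:00pm at or after Aoife ends 11:30am → clear.
Ingrid: starts 3:30pm at or after Aoife ends 11:30am → clear.
Sana: starts 5:30pm at or after Aoife ends 11:30am → clear.

No — it doesn't clash with anything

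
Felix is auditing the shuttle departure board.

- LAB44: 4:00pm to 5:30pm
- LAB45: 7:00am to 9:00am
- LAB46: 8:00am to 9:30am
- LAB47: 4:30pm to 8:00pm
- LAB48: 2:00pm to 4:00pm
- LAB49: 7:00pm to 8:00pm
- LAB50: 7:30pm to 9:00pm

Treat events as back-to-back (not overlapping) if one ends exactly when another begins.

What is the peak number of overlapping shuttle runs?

3

Sort all start/end points and keep a running count:
7:00am start LAB45 → 1
8:00am start LAB46 → 2
9:00am end LAB45 → 1
9:30am end LAB46 → 0
2:00pm start LAB48 → 1
4:00pm end LAB48 → 0
4:00pm start LAB44 → 1
4:30pm start LAB47 → 2
5:30pm end LAB44 → 1
7:00pm start LAB49 → 2
7:30pm start LAB50 → 3
8:00pm end LAB47 → 2
8:00pm end LAB49 → 1
9:00pm end LAB50 → 0
Peak is 3, at 7:30pm (LAB47, LAB49, LAB50).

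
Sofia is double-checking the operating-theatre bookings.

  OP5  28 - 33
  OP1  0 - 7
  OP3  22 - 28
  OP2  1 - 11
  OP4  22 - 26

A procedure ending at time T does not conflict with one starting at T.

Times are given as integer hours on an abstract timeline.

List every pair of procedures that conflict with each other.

Check each pair: they overlap iff neither finishes before the other starts.
Sorted by start: OP1, OP2, OP3, OP4, OP5.
OP2 starts before OP1 ends → OP1 and OP2 overlap.
OP3 starts after OP1 ends, so OP1 has no further overlaps.
OP3 starts after OP2 ends, so OP2 has no further overlaps.
OP4 starts before OP3 ends → OP3 and OP4 overlap.
OP5 starts exactly when OP3 ends (back-to-back, no overlap).
OP5 starts after OP4 ends.

OP1 & OP2, OP3 & OP4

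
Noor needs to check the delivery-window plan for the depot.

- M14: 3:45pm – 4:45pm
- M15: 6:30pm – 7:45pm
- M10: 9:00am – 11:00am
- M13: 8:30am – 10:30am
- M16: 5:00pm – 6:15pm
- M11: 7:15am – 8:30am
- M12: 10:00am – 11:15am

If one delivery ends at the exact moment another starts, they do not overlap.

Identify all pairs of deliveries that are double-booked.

M10 & M12, M10 & M13, M12 & M13

Sorted by start: M11, M13, M10, M12, M14, M16, M15.
M13 starts exactly when M11 ends (back-to-back, no overlap) — done with M11.
M10 starts before M13 ends → M13 and M10 overlap.
M12 starts before M13 ends → M13 and M12 overlap.
M14 starts after M13 ends — done with M13.
M12 starts before M10 ends → M10 and M12 overlap.
M14 starts after M10 ends — done with M10.
M14 starts after M12 ends — done with M12.
M16 starts after M14 ends — done with M14.
M15 starts after M16 ends.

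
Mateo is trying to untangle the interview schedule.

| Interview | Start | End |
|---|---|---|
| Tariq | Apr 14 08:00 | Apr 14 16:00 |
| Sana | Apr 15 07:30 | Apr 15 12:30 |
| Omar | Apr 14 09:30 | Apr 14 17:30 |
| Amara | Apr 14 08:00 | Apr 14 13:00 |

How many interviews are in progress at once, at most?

Sort all start/end points and keep a running count:
Apr 14 08:00 start Amara → 1
Apr 14 08:00 start Tariq → 2
Apr 14 09:30 start Omar → 3
Apr 14 13:00 end Amara → 2
Apr 14 16:00 end Tariq → 1
Apr 14 17:30 end Omar → 0
Apr 15 07:30 start Sana → 1
Apr 15 12:30 end Sana → 0
Peak is 3, at Apr 14 09:30 (Amara, Omar, Tariq).

3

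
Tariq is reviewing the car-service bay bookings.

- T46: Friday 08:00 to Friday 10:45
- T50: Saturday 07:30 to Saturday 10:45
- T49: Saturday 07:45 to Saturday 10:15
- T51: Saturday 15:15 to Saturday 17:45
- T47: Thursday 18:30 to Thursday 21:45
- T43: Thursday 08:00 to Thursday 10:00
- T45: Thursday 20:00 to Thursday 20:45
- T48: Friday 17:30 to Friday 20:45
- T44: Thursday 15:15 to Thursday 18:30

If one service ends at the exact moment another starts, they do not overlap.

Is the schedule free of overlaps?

No

Two intervals overlap when each starts before the other ends.
Sorted by start: T43, T44, T47, T45, T46, T48, T50, T49, T51.
T44 starts after T43 ends — done with T43.
T47 starts exactly when T44 ends (back-to-back, no overlap) — done with T44.
T45 starts before T47 ends → T47 and T45 overlap.
That's a conflict, so the schedule is not conflict-free.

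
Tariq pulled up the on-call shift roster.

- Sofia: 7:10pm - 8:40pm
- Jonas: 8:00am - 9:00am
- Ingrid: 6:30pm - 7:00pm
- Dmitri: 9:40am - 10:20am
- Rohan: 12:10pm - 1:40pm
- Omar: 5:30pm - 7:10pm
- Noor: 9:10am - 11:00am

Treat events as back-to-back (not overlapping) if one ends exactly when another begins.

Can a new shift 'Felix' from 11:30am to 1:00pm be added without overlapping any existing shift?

No — it overlaps Rohan

Jonas: ends 9:00am at or before Felix starts 11:30am → clear.
Noor: ends 11:00am at or before Felix starts 11:30am → clear.
Dmitri: ends 10:20am at or before Felix starts 11:30am → clear.
Rohan: starts 12:10pm before Felix ends 1:00pm, and ends 1:40pm after Felix starts 11:30am → overlap.
Omar: starts 5:30pm at or after Felix ends 1:00pm → clear.
Ingrid: starts 6:30pm at or after Felix ends 1:00pm → clear.
Sofia: starts 7:10pm at or after Felix ends 1:00pm → clear.
Felix overlaps Rohan.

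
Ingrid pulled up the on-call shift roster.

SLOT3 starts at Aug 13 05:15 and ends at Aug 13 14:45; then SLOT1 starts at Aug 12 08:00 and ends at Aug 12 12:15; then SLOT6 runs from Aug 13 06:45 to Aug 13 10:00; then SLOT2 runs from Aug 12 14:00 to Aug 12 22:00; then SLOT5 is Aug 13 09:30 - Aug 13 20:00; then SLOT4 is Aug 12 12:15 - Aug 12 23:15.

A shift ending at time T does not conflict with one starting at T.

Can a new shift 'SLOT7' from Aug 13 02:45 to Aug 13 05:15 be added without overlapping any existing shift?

SLOT1: ends Aug 12 12:15 at or before SLOT7 starts Aug 13 02:45 → clear.
SLOT4: ends Aug 12 23:15 at or before SLOT7 starts Aug 13 02:45 → clear.
SLOT2: ends Aug 12 22:00 at or before SLOT7 starts Aug 13 02:45 → clear.
SLOT3: starts Aug 13 05:15 at or after SLOT7 ends Aug 13 05:15 → clear.
SLOT6: starts Aug 13 06:45 at or after SLOT7 ends Aug 13 05:15 → clear.
SLOT5: starts Aug 13 09:30 at or after SLOT7 ends Aug 13 05:15 → clear.

Yes — the slot is free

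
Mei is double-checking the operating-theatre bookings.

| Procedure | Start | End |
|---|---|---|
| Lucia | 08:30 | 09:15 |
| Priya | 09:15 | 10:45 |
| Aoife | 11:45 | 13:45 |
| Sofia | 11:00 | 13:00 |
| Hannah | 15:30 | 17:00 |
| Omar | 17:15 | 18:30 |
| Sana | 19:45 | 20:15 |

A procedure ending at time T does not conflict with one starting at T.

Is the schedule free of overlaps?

Sorted by start: Lucia, Priya, Sofia, Aoife, Hannah, Omar, Sana.
Priya starts exactly when Lucia ends (back-to-back, no overlap); Lucia is clear from here.
Sofia starts after Priya ends; Priya is clear from here.
Aoife starts before Sofia ends → Sofia and Aoife overlap.
That's a conflict, so the schedule is not conflict-free.

No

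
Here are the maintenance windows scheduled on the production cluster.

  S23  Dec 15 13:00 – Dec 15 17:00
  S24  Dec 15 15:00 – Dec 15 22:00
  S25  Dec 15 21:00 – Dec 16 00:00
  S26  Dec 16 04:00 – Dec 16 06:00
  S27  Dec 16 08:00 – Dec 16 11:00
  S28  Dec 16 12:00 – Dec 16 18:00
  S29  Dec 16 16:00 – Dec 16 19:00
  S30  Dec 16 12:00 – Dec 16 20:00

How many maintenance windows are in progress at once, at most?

Sweep the timeline, counting +1 at each start and −1 at each end (ends before starts at a tie):
Dec 15 13:00 start S23 → 1
Dec 15 15:00 start S24 → 2
Dec 15 17:00 end S23 → 1
Dec 15 21:00 start S25 → 2
Dec 15 22:00 end S24 → 1
Dec 16 00:00 end S25 → 0
Dec 16 04:00 start S26 → 1
Dec 16 06:00 end S26 → 0
Dec 16 08:00 start S27 → 1
Dec 16 11:00 end S27 → 0
Dec 16 12:00 start S28 → 1
Dec 16 12:00 start S30 → 2
Dec 16 16:00 start S29 → 3
Dec 16 18:00 end S28 → 2
Dec 16 19:00 end S29 → 1
Dec 16 20:00 end S30 → 0
Peak is 3, at Dec 16 16:00 (S28, S29, S30).

3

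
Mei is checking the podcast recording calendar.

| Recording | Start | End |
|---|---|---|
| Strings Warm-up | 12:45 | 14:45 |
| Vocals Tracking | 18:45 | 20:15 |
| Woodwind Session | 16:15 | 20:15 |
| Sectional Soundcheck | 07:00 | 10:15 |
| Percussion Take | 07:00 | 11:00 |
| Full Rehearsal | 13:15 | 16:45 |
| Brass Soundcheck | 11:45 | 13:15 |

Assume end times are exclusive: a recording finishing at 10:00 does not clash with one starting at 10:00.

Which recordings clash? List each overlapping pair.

Sorted by start: Percussion Take, Sectional Soundcheck, Brass Soundcheck, Strings Warm-up, Full Rehearsal, Woodwind Session, Vocals Tracking.
Sectional Soundcheck starts before Percussion Take ends → Percussion Take and Sectional Soundcheck overlap.
Brass Soundcheck starts after Percussion Take ends — done with Percussion Take.
Brass Soundcheck starts after Sectional Soundcheck ends — done with Sectional Soundcheck.
Strings Warm-up starts before Brass Soundcheck ends → Brass Soundcheck and Strings Warm-up overlap.
Full Rehearsal starts exactly when Brass Soundcheck ends (back-to-back, no overlap) — done with Brass Soundcheck.
Full Rehearsal starts before Strings Warm-up ends → Strings Warm-up and Full Rehearsal overlap.
Woodwind Session starts after Strings Warm-up ends — done with Strings Warm-up.
Woodwind Session starts before Full Rehearsal ends → Full Rehearsal and Woodwind Session overlap.
Vocals Tracking starts after Full Rehearsal ends.
Vocals Tracking starts before Woodwind Session ends → Woodwind Session and Vocals Tracking overlap.

Brass Soundcheck & Strings Warm-up, Full Rehearsal & Strings Warm-up, Full Rehearsal & Woodwind Session, Percussion Take & Sectional Soundcheck, Vocals Tracking & Woodwind Session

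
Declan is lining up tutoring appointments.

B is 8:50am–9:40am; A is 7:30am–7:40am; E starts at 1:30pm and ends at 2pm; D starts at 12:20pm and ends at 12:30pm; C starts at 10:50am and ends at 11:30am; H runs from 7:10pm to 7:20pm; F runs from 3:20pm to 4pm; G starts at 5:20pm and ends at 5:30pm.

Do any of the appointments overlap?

Sorted by start: A, B, C, D, E, F, G, H.
B starts after A ends, so nothing later overlaps A either.
C starts after B ends, so nothing later overlaps B either.
D starts after C ends, so nothing later overlaps C either.
E starts after D ends, so nothing later overlaps D either.
F starts after E ends, so nothing later overlaps E either.
G starts after F ends, so nothing later overlaps F either.
H starts after G ends.
Every pair is clear; the schedule has no overlaps.

No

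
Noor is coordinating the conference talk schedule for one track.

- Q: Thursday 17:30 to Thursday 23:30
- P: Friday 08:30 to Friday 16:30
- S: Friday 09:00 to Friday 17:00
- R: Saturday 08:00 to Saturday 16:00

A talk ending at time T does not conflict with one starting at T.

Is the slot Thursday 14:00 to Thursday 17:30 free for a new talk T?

Q: starts Thursday 17:30 at or after T ends Thursday 17:30 → clear.
P: starts Friday 08:30 at or after T ends Thursday 17:30 → clear.
S: starts Friday 09:00 at or after T ends Thursday 17:30 → clear.
R: starts Saturday 08:00 at or after T ends Thursday 17:30 → clear.

Yes — the slot is free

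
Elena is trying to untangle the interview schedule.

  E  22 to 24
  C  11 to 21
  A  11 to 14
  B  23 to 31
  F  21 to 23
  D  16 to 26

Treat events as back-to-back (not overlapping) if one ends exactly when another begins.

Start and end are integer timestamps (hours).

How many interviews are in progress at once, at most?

Sweep the timeline, counting +1 at each start and −1 at each end (ends before starts at a tie):
11 start A → 1
11 start C → 2
14 end A → 1
16 start D → 2
21 end C → 1
21 start F → 2
22 start E → 3
23 end F → 2
23 start B → 3
24 end E → 2
26 end D → 1
31 end B → 0
Peak is 3, at 22 (D, E, F).

3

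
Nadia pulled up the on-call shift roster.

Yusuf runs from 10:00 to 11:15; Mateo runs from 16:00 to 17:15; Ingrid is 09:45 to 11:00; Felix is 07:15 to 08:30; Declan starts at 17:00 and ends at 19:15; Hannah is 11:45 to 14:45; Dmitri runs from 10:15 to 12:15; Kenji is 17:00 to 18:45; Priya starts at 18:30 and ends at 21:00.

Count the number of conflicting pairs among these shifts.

9

Sorted by start: Felix, Ingrid, Yusuf, Dmitri, Hannah, Mateo, Kenji, Declan, Priya.
Ingrid starts after Felix ends; Felix is clear from here.
Yusuf starts before Ingrid ends → Ingrid and Yusuf overlap.
Dmitri starts before Ingrid ends → Ingrid and Dmitri overlap.
Hannah starts after Ingrid ends; Ingrid is clear from here.
Dmitri starts before Yusuf ends → Yusuf and Dmitri overlap.
Hannah starts after Yusuf ends; Yusuf is clear from here.
Hannah starts before Dmitri ends → Dmitri and Hannah overlap.
Mateo starts after Dmitri ends; Dmitri is clear from here.
Mateo starts after Hannah ends; Hannah is clear from here.
Kenji starts before Mateo ends → Mateo and Kenji overlap.
Declan starts before Mateo ends → Mateo and Declan overlap.
Priya starts after Mateo ends.
Declan starts before Kenji ends → Kenji and Declan overlap.
Priya starts before Kenji ends → Kenji and Priya overlap.
Priya starts before Declan ends → Declan and Priya overlap.
Overlapping pairs: Declan & Kenji, Declan & Mateo, Declan & Priya, Dmitri & Hannah, Dmitri & Ingrid, Dmitri & Yusuf, Ingrid & Yusuf, Kenji & Mateo, Kenji & Priya — 9 in total.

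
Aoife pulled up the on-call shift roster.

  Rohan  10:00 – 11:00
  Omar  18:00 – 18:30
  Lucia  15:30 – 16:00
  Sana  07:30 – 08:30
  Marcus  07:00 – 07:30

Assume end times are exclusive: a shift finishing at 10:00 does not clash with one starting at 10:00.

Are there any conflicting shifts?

No

Check each pair: they overlap iff neither finishes before the other starts.
Sorted by start: Marcus, Sana, Rohan, Lucia, Omar.
Sana starts exactly when Marcus ends (back-to-back, no overlap), so Marcus has no further overlaps.
Rohan starts after Sana ends, so Sana has no further overlaps.
Lucia starts after Rohan ends, so Rohan has no further overlaps.
Omar starts after Lucia ends.
Every pair is clear; the schedule has no overlaps.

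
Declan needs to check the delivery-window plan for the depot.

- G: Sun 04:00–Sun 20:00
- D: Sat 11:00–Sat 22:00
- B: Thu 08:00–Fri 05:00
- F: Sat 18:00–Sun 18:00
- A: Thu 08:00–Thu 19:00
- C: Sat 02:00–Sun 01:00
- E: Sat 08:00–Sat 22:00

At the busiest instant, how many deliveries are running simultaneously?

Sweep the timeline, counting +1 at each start and −1 at each end (ends before starts at a tie):
Thu 08:00 start A → 1
Thu 08:00 start B → 2
Thu 19:00 end A → 1
Fri 05:00 end B → 0
Sat 02:00 start C → 1
Sat 08:00 start E → 2
Sat 11:00 start D → 3
Sat 18:00 start F → 4
Sat 22:00 end D → 3
Sat 22:00 end E → 2
Sun 01:00 end C → 1
Sun 04:00 start G → 2
Sun 18:00 end F → 1
Sun 20:00 end G → 0
Peak is 4, at Sat 18:00 (C, D, E, F).

4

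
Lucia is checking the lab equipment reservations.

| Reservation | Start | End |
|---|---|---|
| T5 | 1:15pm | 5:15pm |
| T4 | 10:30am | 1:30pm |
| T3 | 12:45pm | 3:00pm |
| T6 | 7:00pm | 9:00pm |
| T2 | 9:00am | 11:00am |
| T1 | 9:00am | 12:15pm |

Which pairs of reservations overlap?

Sorted by start: T1, T2, T4, T3, T5, T6.
T2 starts before T1 ends → T1 and T2 overlap.
T4 starts before T1 ends → T1 and T4 overlap.
T3 starts after T1 ends — done with T1.
T4 starts before T2 ends → T2 and T4 overlap.
T3 starts after T2 ends — done with T2.
T3 starts before T4 ends → T4 and T3 overlap.
T5 starts before T4 ends → T4 and T5 overlap.
T6 starts after T4 ends.
T5 starts before T3 ends → T3 and T5 overlap.
T6 starts after T3 ends.
T6 starts after T5 ends.

T1 & T2, T1 & T4, T2 & T4, T3 & T4, T3 & T5, T4 & T5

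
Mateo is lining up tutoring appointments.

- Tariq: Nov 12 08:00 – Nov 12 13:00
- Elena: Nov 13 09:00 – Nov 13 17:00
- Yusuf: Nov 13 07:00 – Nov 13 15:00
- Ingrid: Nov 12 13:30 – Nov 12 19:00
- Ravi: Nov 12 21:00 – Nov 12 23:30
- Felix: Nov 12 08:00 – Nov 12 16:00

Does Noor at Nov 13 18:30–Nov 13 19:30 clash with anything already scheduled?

Tariq: ends Nov 12 13:00 at or before Noor starts Nov 13 18:30 → clear.
Felix: ends Nov 12 16:00 at or before Noor starts Nov 13 18:30 → clear.
Ingrid: ends Nov 12 19:00 at or before Noor starts Nov 13 18:30 → clear.
Ravi: ends Nov 12 23:30 at or before Noor starts Nov 13 18:30 → clear.
Yusuf: ends Nov 13 15:00 at or before Noor starts Nov 13 18:30 → clear.
Elena: ends Nov 13 17:00 at or before Noor starts Nov 13 18:30 → clear.

No — it doesn't clash with anything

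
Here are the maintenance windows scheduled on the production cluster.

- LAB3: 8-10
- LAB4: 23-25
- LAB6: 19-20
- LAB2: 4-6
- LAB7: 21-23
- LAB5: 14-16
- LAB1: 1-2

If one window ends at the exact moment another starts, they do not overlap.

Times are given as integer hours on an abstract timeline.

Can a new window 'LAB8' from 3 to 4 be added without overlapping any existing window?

Yes — the slot is free

LAB1: ends 2 at or before LAB8 starts 3 → clear.
LAB2: starts 4 at or after LAB8 ends 4 → clear.
LAB3: starts 8 at or after LAB8 ends 4 → clear.
LAB5: starts 14 at or after LAB8 ends 4 → clear.
LAB6: starts 19 at or after LAB8 ends 4 → clear.
LAB7: starts 21 at or after LAB8 ends 4 → clear.
LAB4: starts 23 at or after LAB8 ends 4 → clear.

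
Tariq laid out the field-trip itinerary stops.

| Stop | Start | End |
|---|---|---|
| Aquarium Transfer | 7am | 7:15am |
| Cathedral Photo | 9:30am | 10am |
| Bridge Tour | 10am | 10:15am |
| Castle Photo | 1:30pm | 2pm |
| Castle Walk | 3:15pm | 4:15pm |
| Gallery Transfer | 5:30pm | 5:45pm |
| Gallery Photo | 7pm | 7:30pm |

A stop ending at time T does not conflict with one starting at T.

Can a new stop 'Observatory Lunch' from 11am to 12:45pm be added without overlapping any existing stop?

Aquarium Transfer: ends 7:15am at or before Observatory Lunch starts 11am → clear.
Cathedral Photo: ends 10am at or before Observatory Lunch starts 11am → clear.
Bridge Tour: ends 10:15am at or before Observatory Lunch starts 11am → clear.
Castle Photo: starts 1:30pm at or after Observatory Lunch ends 12:45pm → clear.
Castle Walk: starts 3:15pm at or after Observatory Lunch ends 12:45pm → clear.
Gallery Transfer: starts 5:30pm at or after Observatory Lunch ends 12:45pm → clear.
Gallery Photo: starts 7pm at or after Observatory Lunch ends 12:45pm → clear.

Yes — the slot is free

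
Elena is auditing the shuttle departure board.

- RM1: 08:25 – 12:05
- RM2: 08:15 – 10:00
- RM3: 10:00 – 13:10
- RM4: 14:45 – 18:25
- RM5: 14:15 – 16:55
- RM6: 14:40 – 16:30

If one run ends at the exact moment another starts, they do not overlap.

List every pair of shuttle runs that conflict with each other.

RM1 & RM2, RM1 & RM3, RM4 & RM5, RM4 & RM6, RM5 & RM6

Check each pair: they overlap iff neither finishes before the other starts.
Sorted by start: RM2, RM1, RM3, RM5, RM6, RM4.
RM1 starts before RM2 ends → RM2 and RM1 overlap.
RM3 starts exactly when RM2 ends (back-to-back, no overlap), so RM2 has no further overlaps.
RM3 starts before RM1 ends → RM1 and RM3 overlap.
RM5 starts after RM1 ends, so RM1 has no further overlaps.
RM5 starts after RM3 ends, so RM3 has no further overlaps.
RM6 starts before RM5 ends → RM5 and RM6 overlap.
RM4 starts before RM5 ends → RM5 and RM4 overlap.
RM4 starts before RM6 ends → RM6 and RM4 overlap.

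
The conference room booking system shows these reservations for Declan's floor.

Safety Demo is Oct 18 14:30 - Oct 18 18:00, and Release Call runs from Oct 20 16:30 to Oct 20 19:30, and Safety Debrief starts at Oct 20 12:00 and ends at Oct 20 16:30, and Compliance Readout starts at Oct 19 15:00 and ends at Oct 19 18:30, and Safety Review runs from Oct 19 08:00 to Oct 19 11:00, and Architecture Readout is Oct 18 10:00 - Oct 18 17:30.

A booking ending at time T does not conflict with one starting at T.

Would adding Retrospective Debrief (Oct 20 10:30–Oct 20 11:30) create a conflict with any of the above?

Architecture Readout: ends Oct 18 17:30 at or before Retrospective Debrief starts Oct 20 10:30 → clear.
Safety Demo: ends Oct 18 18:00 at or before Retrospective Debrief starts Oct 20 10:30 → clear.
Safety Review: ends Oct 19 11:00 at or before Retrospective Debrief starts Oct 20 10:30 → clear.
Compliance Readout: ends Oct 19 18:30 at or before Retrospective Debrief starts Oct 20 10:30 → clear.
Safety Debrief: starts Oct 20 12:00 at or after Retrospective Debrief ends Oct 20 11:30 → clear.
Release Call: starts Oct 20 16:30 at or after Retrospective Debrief ends Oct 20 11:30 → clear.

No — it doesn't clash with anything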